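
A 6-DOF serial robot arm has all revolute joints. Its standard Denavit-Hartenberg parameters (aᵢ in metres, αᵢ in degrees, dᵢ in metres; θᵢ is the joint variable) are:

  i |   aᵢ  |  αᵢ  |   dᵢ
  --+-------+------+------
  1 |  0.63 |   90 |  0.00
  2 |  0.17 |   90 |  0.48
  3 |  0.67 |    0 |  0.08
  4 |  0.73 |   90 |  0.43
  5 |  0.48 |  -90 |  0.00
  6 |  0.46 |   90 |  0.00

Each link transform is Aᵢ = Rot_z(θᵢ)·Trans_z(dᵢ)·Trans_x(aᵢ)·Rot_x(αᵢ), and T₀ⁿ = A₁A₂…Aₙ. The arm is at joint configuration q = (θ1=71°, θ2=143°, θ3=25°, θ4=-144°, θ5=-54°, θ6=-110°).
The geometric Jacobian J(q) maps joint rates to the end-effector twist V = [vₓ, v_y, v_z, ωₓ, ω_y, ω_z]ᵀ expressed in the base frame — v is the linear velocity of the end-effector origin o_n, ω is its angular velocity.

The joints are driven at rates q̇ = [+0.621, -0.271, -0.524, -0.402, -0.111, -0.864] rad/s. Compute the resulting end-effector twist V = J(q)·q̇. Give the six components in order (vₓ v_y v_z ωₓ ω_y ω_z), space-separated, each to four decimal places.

0.2305 0.3968 0.0757 -0.1234 -1.2384 -0.2618

o_n = [0.4252, 0.7178, 0.1707]
J₁: ẑ×o_n = [-0.7178, 0.4252, 0.0000], ω = ẑ
J2: z=[0.9455, -0.3256, 0.0000] o=[0.2051, 0.5957, 0.0000] → [-0.0556, -0.1614, 0.1871, 0.9455, -0.3256, 0.0000]
J3: z=[0.1959, 0.5690, 0.7986] o=[0.6148, 0.3110, 0.1023] → [-0.2859, -0.1648, 0.1875, 0.1959, 0.5690, 0.7986]
J4: z=[0.1959, 0.5690, 0.7986] o=[0.7403, -0.1942, 0.5316] → [-0.9337, -0.1809, 0.3580, 0.1959, 0.5690, 0.7986]
J5: z=[0.6858, 0.5026, -0.5264] o=[0.3129, 0.5256, 0.6621] → [-0.1458, 0.2778, 0.0753, 0.6858, 0.5026, -0.5264]
J6: z=[-0.4519, 0.8610, 0.2334] o=[0.0390, 0.4883, 0.2696] → [-0.1387, 0.0454, -0.4362, -0.4519, 0.8610, 0.2334]
V = J·q̇ = [0.2305, 0.3968, 0.0757, -0.1234, -1.2384, -0.2618]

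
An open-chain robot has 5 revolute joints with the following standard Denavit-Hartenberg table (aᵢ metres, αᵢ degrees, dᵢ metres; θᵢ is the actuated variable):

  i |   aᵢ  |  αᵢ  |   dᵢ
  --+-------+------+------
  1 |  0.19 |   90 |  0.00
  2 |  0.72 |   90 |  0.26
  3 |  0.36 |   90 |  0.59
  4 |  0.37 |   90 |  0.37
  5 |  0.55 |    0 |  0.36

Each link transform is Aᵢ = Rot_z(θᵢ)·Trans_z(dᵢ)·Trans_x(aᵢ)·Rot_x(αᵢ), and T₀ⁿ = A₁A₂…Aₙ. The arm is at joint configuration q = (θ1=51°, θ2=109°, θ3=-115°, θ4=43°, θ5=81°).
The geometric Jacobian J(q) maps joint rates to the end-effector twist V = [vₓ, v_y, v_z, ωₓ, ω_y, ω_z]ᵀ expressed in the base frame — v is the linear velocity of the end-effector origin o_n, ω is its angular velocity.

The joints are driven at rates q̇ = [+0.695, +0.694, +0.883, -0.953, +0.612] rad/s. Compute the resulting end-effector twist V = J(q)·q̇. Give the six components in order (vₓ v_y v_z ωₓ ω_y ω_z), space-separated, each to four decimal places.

o_n = [0.4430, 0.8730, -0.2694]
J₁: ẑ×o_n = [-0.8730, 0.4430, 0.0000], ω = ẑ
J2: z=[0.7771, -0.6293, 0.0000] o=[0.1196, 0.1477, 0.0000] → [0.1695, 0.2094, 0.7672, 0.7771, -0.6293, 0.0000]
J3: z=[0.5950, 0.7348, 0.3256] o=[0.1741, -0.1981, 0.6808] → [-1.0469, 0.6529, 0.4398, 0.5950, 0.7348, 0.3256]
J4: z=[0.5141, -0.0367, -0.8569] o=[0.3028, 0.4792, 0.7290] → [0.3740, 0.3932, 0.2076, 0.5141, -0.0367, -0.8569]
J5: z=[-0.8565, -0.0755, -0.5106] o=[0.4760, 0.8344, 0.3860] → [0.0692, -0.5445, -0.0356, -0.8565, -0.0755, -0.5106]
V = J·q̇ = [-1.7276, 0.3218, 0.7012, 0.0506, 0.2008, 1.4866]

-1.7276 0.3218 0.7012 0.0506 0.2008 1.4866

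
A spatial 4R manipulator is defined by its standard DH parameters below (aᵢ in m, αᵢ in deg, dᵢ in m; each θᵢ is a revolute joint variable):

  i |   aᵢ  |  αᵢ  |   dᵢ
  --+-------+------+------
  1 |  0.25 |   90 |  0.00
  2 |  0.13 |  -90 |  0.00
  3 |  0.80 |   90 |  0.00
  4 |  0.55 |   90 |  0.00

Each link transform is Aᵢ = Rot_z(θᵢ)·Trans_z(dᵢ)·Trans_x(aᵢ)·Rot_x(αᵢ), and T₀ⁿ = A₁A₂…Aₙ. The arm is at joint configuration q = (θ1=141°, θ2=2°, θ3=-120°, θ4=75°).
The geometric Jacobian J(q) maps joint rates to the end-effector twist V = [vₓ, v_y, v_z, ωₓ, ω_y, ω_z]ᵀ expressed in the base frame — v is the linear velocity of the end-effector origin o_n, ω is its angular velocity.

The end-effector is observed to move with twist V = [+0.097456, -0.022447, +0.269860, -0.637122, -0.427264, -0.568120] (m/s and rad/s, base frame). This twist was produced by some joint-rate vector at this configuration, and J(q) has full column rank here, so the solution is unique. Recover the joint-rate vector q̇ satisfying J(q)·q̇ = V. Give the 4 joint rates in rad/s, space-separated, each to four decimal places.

-0.5410 -0.8630 -0.0350 -0.2600

o_n = [0.5987, 0.5653, 0.5190]
J₁: ẑ×o_n = [-0.5653, 0.5987, 0.0000], ω = ẑ
J2: z=[0.6293, 0.7771, 0.0000] o=[-0.1943, 0.1573, 0.0000] → [0.4034, -0.3266, -0.3595, 0.6293, 0.7771, 0.0000]
J3: z=[0.0271, -0.0220, 0.9994] o=[-0.2953, 0.2391, 0.0045] → [-0.3373, 0.8794, 0.0285, 0.0271, -0.0220, 0.9994]
J4: z=[0.3580, -0.9332, -0.0302] o=[0.4514, 0.5259, -0.0094] → [-0.4920, -0.1936, 0.1515, 0.3580, -0.9332, -0.0302]
q̇ = J⁺·V = [-0.5410, -0.8630, -0.0350, -0.2600]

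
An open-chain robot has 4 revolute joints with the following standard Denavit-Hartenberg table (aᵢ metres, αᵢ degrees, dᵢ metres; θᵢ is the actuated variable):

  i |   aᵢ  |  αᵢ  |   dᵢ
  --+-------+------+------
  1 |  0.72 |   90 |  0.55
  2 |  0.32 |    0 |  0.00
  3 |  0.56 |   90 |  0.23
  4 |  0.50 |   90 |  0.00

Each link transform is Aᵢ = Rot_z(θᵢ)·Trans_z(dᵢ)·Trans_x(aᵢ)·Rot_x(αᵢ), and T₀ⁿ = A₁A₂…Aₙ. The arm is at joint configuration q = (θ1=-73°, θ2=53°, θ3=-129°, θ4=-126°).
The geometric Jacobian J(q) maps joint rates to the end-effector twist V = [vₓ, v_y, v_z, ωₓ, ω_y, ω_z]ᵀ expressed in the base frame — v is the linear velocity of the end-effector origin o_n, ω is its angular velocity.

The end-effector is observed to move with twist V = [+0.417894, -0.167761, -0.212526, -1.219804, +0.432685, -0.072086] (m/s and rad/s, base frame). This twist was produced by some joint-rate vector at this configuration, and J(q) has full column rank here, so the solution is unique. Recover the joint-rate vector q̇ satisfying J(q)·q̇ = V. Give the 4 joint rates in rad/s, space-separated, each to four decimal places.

0.1200 0.1670 0.8730 0.7940

o_n = [0.4525, -0.8832, 0.5474]
J₁: ẑ×o_n = [0.8832, 0.4525, -0.0000], ω = ẑ
J2: z=[-0.9563, -0.2924, 0.0000] o=[0.2105, -0.6885, 0.5500] → [0.0008, -0.0025, 0.2570, -0.9563, -0.2924, 0.0000]
J3: z=[-0.9563, -0.2924, 0.0000] o=[0.2668, -0.8727, 0.8056] → [0.0755, -0.2469, 0.0644, -0.9563, -0.2924, 0.0000]
J4: z=[-0.2837, 0.9279, -0.2419] o=[0.0865, -1.0695, 0.2622] → [0.3097, -0.0077, -0.3925, -0.2837, 0.9279, -0.2419]
q̇ = J⁺·V = [0.1200, 0.1670, 0.8730, 0.7940]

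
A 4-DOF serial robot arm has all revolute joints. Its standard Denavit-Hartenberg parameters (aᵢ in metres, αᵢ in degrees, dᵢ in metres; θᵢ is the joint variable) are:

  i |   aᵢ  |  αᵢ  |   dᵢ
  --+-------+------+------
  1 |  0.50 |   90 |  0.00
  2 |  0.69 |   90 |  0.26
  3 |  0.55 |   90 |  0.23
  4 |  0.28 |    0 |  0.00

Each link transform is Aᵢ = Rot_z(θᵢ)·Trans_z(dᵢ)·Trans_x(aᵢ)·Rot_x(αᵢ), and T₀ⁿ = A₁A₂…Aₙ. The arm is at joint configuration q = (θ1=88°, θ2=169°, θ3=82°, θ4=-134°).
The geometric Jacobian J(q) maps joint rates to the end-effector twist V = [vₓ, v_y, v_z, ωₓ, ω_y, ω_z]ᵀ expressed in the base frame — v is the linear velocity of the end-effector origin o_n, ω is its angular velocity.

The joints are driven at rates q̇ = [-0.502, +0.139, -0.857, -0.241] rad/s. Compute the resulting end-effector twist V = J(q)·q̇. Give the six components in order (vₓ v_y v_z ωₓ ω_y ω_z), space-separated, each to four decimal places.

-0.2223 -0.6039 0.0022 0.1749 0.0647 -1.3888

o_n = [0.6040, -0.2417, 0.1692]
J₁: ẑ×o_n = [0.2417, 0.6040, -0.0000], ω = ẑ
J2: z=[0.9994, -0.0349, 0.0000] o=[0.0174, 0.4997, 0.0000] → [-0.0059, -0.1691, -0.7204, 0.9994, -0.0349, 0.0000]
J3: z=[0.0067, 0.1907, 0.9816] o=[0.2537, -0.1863, 0.1317] → [0.0615, 0.3436, -0.0672, 0.0067, 0.1907, 0.9816]
J4: z=[-0.1730, -0.9666, 0.1890] o=[0.7969, -0.2365, 0.3720] → [0.1971, -0.0716, -0.1856, -0.1730, -0.9666, 0.1890]
V = J·q̇ = [-0.2223, -0.6039, 0.0022, 0.1749, 0.0647, -1.3888]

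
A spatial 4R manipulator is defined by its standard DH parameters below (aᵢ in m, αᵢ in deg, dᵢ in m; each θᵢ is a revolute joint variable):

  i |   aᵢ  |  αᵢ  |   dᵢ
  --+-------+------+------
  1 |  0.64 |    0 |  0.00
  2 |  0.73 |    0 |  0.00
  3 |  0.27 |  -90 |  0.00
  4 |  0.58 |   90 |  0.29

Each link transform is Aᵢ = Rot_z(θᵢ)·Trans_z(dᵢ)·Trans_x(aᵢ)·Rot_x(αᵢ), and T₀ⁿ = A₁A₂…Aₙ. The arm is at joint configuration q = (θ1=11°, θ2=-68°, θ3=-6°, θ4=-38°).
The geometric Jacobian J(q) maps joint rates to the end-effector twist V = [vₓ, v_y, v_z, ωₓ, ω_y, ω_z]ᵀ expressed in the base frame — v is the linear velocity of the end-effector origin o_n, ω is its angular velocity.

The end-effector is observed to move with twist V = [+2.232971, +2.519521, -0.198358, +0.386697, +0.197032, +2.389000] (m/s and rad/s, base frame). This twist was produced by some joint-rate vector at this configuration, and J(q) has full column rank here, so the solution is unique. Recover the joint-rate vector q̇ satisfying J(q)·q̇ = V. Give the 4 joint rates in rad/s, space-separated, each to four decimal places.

0.9160 0.7850 0.6880 0.4340

o_n = [1.6143, -1.0063, 0.3571]
J₁: ẑ×o_n = [1.0063, 1.6143, -0.0000], ω = ẑ
J2: z=[0.0000, 0.0000, 1.0000] o=[0.6282, 0.1221, 0.0000] → [1.1284, 0.9861, -0.0000, 0.0000, 0.0000, 1.0000]
J3: z=[0.0000, 0.0000, 1.0000] o=[1.0258, -0.4901, 0.0000] → [0.5161, 0.5885, -0.0000, 0.0000, 0.0000, 1.0000]
J4: z=[0.8910, 0.4540, 0.0000] o=[1.1484, -0.7307, 0.0000] → [0.1621, -0.3182, -0.4570, 0.8910, 0.4540, 0.0000]
q̇ = J⁺·V = [0.9160, 0.7850, 0.6880, 0.4340]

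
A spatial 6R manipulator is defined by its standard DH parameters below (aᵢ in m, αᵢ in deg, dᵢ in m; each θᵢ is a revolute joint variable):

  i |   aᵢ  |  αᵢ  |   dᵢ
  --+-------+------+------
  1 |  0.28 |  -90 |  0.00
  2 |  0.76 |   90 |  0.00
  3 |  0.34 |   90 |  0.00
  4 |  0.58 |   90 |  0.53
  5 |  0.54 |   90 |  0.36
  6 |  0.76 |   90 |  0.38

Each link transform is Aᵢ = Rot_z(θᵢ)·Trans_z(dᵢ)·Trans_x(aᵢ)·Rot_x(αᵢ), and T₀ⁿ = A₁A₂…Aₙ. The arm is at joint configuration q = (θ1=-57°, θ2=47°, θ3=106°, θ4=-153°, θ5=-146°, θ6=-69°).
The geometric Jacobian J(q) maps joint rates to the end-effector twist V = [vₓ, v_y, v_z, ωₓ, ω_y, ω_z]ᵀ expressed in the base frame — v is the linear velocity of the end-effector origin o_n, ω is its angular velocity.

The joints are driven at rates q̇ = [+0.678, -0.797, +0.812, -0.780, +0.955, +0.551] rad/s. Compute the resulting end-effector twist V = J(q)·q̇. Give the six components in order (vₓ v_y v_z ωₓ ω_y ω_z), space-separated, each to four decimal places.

-0.3644 1.1833 1.5684 -0.2524 -1.5190 2.1027

o_n = [1.1388, -0.1945, -0.7927]
J₁: ẑ×o_n = [0.1945, 1.1388, -0.0000], ω = ẑ
J2: z=[0.8387, 0.5446, 0.0000] o=[0.1525, -0.2348, 0.0000] → [-0.4317, 0.6648, -0.5033, 0.8387, 0.5446, 0.0000]
J3: z=[0.3983, -0.6134, 0.6820] o=[0.4348, -0.6695, -0.5558] → [-0.1787, 0.5745, 0.6210, 0.3983, -0.6134, 0.6820]
J4: z=[0.5882, -0.3997, -0.7030] o=[0.6741, -0.4379, -0.4873] → [0.2932, -0.1470, 0.3289, 0.5882, -0.3997, -0.7030]
J5: z=[0.0354, -0.8558, 0.5161] o=[0.5172, -0.8403, -1.1436] → [-0.6336, 0.3084, 0.5547, 0.0354, -0.8558, 0.5161]
J6: z=[0.9394, -0.1477, -0.3093] o=[0.7141, -0.8806, -0.5265] → [0.2515, 0.1187, 0.7073, 0.9394, -0.1477, -0.3093]
V = J·q̇ = [-0.3644, 1.1833, 1.5684, -0.2524, -1.5190, 2.1027]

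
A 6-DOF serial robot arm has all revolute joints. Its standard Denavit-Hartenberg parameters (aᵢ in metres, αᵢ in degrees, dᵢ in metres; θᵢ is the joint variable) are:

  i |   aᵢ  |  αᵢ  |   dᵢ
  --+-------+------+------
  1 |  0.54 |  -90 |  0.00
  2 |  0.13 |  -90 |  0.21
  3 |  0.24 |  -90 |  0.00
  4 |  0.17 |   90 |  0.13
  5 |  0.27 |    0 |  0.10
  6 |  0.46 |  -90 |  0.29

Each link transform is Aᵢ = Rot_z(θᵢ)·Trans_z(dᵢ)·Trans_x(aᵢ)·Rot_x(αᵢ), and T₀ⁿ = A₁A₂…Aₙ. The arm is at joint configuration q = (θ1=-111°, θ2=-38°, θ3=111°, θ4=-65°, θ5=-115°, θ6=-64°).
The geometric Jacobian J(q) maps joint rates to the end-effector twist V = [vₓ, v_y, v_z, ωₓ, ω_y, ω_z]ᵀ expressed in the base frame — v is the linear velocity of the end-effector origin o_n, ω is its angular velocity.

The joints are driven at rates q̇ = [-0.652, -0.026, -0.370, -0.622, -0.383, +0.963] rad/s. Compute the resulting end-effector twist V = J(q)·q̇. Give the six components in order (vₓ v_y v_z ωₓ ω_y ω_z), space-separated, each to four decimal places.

-0.5300 0.1007 0.3829 0.0361 -0.5807 -0.0801

o_n = [0.1558, -0.7978, 0.3720]
J₁: ẑ×o_n = [0.7978, 0.1558, -0.0000], ω = ẑ
J2: z=[0.9336, -0.3584, 0.0000] o=[-0.1935, -0.5041, 0.0000] → [-0.1333, -0.3473, -0.1490, 0.9336, -0.3584, 0.0000]
J3: z=[-0.2206, -0.5748, -0.7880] o=[-0.0342, -0.6750, 0.0800] → [-0.2646, -0.0853, 0.1363, -0.2206, -0.5748, -0.7880]
J4: z=[0.5982, 0.5584, -0.5748] o=[-0.2191, -0.5315, 0.0271] → [0.0395, -0.4218, -0.3687, 0.5982, 0.5584, -0.5748]
J5: z=[0.6049, -0.7851, -0.1331] o=[-0.2306, -0.5044, -0.1849] → [-0.4762, -0.3883, 0.1259, 0.6049, -0.7851, -0.1331]
J6: z=[0.6049, -0.7851, -0.1331] o=[-0.2566, -0.6890, 0.0346] → [-0.2794, -0.2590, 0.2579, 0.6049, -0.7851, -0.1331]
V = J·q̇ = [-0.5300, 0.1007, 0.3829, 0.0361, -0.5807, -0.0801]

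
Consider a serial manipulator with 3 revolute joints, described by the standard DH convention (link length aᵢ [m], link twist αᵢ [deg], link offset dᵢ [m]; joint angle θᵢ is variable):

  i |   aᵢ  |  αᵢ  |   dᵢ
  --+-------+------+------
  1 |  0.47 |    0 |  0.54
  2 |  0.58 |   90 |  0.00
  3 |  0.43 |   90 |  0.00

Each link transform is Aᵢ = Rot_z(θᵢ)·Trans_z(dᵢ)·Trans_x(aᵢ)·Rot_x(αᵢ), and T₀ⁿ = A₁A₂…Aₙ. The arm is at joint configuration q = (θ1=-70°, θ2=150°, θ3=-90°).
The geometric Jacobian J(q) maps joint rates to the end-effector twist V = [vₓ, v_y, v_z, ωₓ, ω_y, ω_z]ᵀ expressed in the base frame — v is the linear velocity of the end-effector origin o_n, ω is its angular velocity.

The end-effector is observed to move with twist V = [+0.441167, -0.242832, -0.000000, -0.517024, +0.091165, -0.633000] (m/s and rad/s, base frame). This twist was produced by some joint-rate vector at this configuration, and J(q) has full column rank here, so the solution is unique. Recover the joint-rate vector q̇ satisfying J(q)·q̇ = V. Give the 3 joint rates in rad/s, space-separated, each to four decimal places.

o_n = [0.2615, 0.1295, 0.1100]
J₁: ẑ×o_n = [-0.1295, 0.2615, 0.0000], ω = ẑ
J2: z=[0.0000, 0.0000, 1.0000] o=[0.1607, -0.4417, 0.5400] → [-0.5712, 0.1007, 0.0000, 0.0000, 0.0000, 1.0000]
J3: z=[0.9848, -0.1736, 0.0000] o=[0.2615, 0.1295, 0.5400] → [0.0747, 0.4235, 0.0000, 0.9848, -0.1736, 0.0000]
q̇ = J⁺·V = [0.2690, -0.9020, -0.5250]

0.2690 -0.9020 -0.5250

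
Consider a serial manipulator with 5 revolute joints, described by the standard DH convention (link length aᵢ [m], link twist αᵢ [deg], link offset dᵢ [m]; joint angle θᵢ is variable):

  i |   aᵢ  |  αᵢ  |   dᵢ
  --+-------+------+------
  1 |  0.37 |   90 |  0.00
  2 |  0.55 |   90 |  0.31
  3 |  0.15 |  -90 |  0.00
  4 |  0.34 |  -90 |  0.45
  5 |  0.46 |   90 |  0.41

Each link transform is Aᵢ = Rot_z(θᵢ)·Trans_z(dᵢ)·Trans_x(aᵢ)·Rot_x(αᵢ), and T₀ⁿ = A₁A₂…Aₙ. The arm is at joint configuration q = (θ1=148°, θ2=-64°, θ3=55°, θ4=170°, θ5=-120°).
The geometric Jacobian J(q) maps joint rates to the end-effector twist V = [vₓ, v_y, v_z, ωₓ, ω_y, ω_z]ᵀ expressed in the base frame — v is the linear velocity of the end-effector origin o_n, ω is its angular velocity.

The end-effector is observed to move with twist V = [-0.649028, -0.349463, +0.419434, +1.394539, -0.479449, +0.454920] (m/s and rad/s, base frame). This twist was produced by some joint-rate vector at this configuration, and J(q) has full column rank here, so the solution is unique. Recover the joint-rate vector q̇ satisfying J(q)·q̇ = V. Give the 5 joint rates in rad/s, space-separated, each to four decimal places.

o_n = [0.4489, 0.6303, -0.0231]
J₁: ẑ×o_n = [-0.6303, 0.4489, 0.0000], ω = ẑ
J2: z=[0.5299, 0.8480, 0.0000] o=[-0.3138, 0.1961, 0.0000] → [-0.0196, 0.0123, -0.4167, 0.5299, 0.8480, 0.0000]
J3: z=[0.7622, -0.4763, -0.4384] o=[-0.3540, 0.5867, -0.4943] → [-0.2053, -0.7111, 0.4156, 0.7622, -0.4763, -0.4384]
J4: z=[0.6085, 0.2961, 0.7362] o=[-0.3208, 0.7109, -0.5717] → [0.2218, 0.2330, -0.2770, 0.6085, 0.2961, 0.7362]
J5: z=[0.7123, -0.6128, -0.3422] o=[-0.1660, 0.5951, -0.0419] → [0.0006, -0.2238, 0.4019, 0.7123, -0.6128, -0.3422]
q̇ = J⁺·V = [0.8200, 0.2280, 0.9550, 0.3070, 0.5040]

0.8200 0.2280 0.9550 0.3070 0.5040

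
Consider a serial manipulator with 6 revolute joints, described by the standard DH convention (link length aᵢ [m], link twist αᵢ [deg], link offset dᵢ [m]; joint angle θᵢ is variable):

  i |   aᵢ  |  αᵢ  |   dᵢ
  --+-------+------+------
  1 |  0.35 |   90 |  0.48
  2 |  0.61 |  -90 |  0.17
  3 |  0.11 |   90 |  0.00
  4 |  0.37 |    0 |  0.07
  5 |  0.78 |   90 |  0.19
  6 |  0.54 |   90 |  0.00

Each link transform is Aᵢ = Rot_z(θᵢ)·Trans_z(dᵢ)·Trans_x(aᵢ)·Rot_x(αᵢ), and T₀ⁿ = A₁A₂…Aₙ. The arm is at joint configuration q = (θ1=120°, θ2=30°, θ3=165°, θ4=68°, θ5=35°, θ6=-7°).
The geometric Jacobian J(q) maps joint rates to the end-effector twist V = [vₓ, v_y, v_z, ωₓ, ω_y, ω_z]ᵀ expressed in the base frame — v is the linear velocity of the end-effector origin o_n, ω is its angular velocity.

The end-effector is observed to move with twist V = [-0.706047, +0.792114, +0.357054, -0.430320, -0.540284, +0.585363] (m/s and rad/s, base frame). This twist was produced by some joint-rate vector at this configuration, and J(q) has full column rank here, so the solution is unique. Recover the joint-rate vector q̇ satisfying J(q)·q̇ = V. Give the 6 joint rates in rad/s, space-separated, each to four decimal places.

o_n = [-0.0790, 0.1262, 2.2406]
J₁: ẑ×o_n = [-0.1262, -0.0790, 0.0000], ω = ẑ
J2: z=[0.8660, 0.5000, 0.0000] o=[-0.1750, 0.3031, 0.4800] → [0.8803, -1.5247, -0.2012, 0.8660, 0.5000, 0.0000]
J3: z=[0.2500, -0.4330, 0.8660] o=[-0.2919, 0.8456, 0.7850] → [-0.0073, -0.1795, -0.0876, 0.2500, -0.4330, 0.8660]
J4: z=[-0.9486, -0.2888, 0.1294] o=[-0.2706, 0.7517, 0.7319] → [-0.3549, 1.4559, 0.6486, -0.9486, -0.2888, 0.1294]
J5: z=[-0.9486, -0.2888, 0.1294] o=[-0.2243, 0.4646, 0.9711] → [-0.3229, 1.2230, 0.3629, -0.9486, -0.2888, 0.1294]
J6: z=[0.2454, -0.9294, -0.2758] o=[-0.2486, 0.2304, 1.7386] → [-0.4953, -0.1699, 0.1320, 0.2454, -0.9294, -0.2758]
q̇ = J⁺·V = [0.8380, -0.3650, -0.1860, 0.5160, -0.3370, 0.4160]

0.8380 -0.3650 -0.1860 0.5160 -0.3370 0.4160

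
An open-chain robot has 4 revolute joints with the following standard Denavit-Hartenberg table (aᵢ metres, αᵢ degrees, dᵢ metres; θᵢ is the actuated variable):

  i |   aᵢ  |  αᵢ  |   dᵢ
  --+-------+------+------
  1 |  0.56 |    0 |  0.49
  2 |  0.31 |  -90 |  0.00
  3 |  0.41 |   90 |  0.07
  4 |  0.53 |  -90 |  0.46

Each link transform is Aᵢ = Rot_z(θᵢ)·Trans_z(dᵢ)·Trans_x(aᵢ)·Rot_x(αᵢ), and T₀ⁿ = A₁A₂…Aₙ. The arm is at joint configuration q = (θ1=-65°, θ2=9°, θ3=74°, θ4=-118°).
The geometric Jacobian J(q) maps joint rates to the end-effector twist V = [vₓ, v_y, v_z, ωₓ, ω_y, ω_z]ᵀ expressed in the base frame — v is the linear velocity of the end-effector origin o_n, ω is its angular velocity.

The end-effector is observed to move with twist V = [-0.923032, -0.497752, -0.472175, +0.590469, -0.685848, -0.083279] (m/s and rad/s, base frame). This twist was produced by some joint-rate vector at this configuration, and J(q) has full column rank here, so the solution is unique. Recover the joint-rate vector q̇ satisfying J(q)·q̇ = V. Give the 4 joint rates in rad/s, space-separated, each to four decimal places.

-0.9750 0.6340 0.1060 0.9350

o_n = [0.3522, -1.3905, 0.4619]
J₁: ẑ×o_n = [1.3905, 0.3522, -0.0000], ω = ẑ
J2: z=[0.0000, 0.0000, 1.0000] o=[0.2367, -0.5075, 0.4900] → [0.8830, 0.1155, -0.0000, 0.0000, 0.0000, 1.0000]
J3: z=[0.8290, 0.5592, 0.0000] o=[0.4100, -0.7645, 0.4900] → [-0.0157, 0.0233, -0.4866, 0.8290, 0.5592, 0.0000]
J4: z=[0.5375, -0.7969, 0.2756] o=[0.5312, -0.8191, 0.0959] → [-0.1342, -0.2461, -0.4498, 0.5375, -0.7969, 0.2756]
q̇ = J⁺·V = [-0.9750, 0.6340, 0.1060, 0.9350]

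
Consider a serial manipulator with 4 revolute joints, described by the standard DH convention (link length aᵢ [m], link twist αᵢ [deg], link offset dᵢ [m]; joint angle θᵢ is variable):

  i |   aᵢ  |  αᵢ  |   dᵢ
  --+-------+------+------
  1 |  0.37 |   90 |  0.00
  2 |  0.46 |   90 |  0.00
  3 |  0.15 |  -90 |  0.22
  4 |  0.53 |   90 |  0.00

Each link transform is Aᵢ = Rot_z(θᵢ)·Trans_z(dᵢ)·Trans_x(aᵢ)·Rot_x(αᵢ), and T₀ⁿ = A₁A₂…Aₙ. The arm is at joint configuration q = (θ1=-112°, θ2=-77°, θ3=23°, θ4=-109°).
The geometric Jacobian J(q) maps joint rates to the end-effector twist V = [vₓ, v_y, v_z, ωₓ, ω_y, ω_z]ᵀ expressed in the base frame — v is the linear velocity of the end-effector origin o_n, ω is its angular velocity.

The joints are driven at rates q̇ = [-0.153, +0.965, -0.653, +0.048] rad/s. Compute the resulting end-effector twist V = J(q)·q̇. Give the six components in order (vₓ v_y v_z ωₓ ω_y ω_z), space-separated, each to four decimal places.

-0.2003 -0.5301 -0.6005 -1.1725 -0.2080 0.0122

o_n = [0.0958, 0.2135, -0.5902]
J₁: ẑ×o_n = [-0.2135, 0.0958, 0.0000], ω = ẑ
J2: z=[-0.9272, 0.3746, 0.0000] o=[-0.1386, -0.3431, 0.0000] → [-0.2211, -0.5472, -0.6038, -0.9272, 0.3746, 0.0000]
J3: z=[0.3650, 0.9034, -0.2250] o=[-0.1774, -0.4390, -0.4482] → [0.0185, -0.0096, -0.0086, 0.3650, 0.9034, -0.2250]
J4: z=[-0.8206, 0.4263, 0.3807] o=[-0.1630, -0.2471, -0.6322] → [-0.1574, 0.1330, -0.4883, -0.8206, 0.4263, 0.3807]
V = J·q̇ = [-0.2003, -0.5301, -0.6005, -1.1725, -0.2080, 0.0122]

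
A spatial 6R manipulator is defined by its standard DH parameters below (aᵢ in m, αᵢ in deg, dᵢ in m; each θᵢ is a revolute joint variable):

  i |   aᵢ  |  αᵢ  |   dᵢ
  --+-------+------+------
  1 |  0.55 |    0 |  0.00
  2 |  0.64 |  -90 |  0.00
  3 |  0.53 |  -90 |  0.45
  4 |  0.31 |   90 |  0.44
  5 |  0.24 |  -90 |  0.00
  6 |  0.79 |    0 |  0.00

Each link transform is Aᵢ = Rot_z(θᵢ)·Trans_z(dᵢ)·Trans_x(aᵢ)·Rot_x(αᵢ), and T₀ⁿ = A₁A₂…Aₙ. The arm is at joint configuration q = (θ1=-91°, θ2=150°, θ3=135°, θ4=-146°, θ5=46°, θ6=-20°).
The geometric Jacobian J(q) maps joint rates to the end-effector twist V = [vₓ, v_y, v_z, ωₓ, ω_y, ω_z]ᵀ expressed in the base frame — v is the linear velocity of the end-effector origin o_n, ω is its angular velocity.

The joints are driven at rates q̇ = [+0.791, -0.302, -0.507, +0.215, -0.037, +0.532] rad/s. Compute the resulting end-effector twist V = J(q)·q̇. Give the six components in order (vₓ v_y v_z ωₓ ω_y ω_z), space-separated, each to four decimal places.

-0.7326 -0.6359 -0.3293 0.2558 -0.9147 0.6634

o_n = [-0.6053, -0.0251, 1.1246]
J₁: ẑ×o_n = [0.0251, -0.6053, 0.0000], ω = ẑ
J2: z=[0.0000, 0.0000, 1.0000] o=[-0.0096, -0.5499, 0.0000] → [-0.5248, -0.5957, 0.0000, 0.0000, 0.0000, 1.0000]
J3: z=[-0.8572, 0.5150, 0.0000] o=[0.3200, -0.0013, 0.0000] → [0.5792, 0.9640, 0.4970, -0.8572, 0.5150, 0.0000]
J4: z=[-0.3642, -0.6061, 0.7071] o=[-0.2587, -0.0908, -0.3748] → [-0.9553, 0.3010, -0.2340, -0.3642, -0.6061, 0.7071]
J5: z=[0.9143, -0.0881, 0.3954] o=[-0.4740, -0.1124, 0.1181] → [-0.1232, -0.9722, 0.0683, 0.9143, -0.0881, 0.3954]
J6: z=[-0.1254, -0.9897, 0.0695] o=[-0.5664, -0.0853, 0.3379] → [-0.7828, 0.0959, -0.0461, -0.1254, -0.9897, 0.0695]
V = J·q̇ = [-0.7326, -0.6359, -0.3293, 0.2558, -0.9147, 0.6634]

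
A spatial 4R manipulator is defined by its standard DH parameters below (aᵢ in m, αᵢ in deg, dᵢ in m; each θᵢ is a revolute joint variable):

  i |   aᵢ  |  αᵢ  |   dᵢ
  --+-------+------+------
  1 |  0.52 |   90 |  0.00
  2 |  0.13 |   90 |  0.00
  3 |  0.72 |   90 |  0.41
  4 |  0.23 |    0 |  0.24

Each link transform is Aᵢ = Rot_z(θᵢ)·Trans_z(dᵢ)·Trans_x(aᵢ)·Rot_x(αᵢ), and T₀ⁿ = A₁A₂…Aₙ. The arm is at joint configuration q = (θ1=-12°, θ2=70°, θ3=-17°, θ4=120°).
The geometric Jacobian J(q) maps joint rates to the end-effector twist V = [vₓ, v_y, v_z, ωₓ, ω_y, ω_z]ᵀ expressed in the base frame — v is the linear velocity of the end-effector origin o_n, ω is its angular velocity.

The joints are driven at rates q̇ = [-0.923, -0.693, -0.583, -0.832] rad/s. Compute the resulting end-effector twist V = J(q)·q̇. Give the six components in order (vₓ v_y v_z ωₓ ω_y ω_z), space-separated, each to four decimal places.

o_n = [1.3666, 0.1250, 0.3915]
J₁: ẑ×o_n = [-0.1250, 1.3666, 0.0000], ω = ẑ
J2: z=[-0.2079, -0.9781, 0.0000] o=[0.5086, -0.1081, 0.0000] → [-0.3830, 0.0814, 0.7908, -0.2079, -0.9781, 0.0000]
J3: z=[0.9192, -0.1954, -0.3420] o=[0.5521, -0.1174, 0.1222] → [0.0303, -0.5262, 0.3819, 0.9192, -0.1954, -0.3420]
J4: z=[0.1010, 0.9562, -0.2747] o=[1.2031, -0.0405, 0.6289] → [-0.1815, -0.0210, -0.1397, 0.1010, 0.9562, -0.2747]
V = J·q̇ = [0.5142, -0.9936, -0.6545, -0.4758, -0.0038, -0.4950]

0.5142 -0.9936 -0.6545 -0.4758 -0.0038 -0.4950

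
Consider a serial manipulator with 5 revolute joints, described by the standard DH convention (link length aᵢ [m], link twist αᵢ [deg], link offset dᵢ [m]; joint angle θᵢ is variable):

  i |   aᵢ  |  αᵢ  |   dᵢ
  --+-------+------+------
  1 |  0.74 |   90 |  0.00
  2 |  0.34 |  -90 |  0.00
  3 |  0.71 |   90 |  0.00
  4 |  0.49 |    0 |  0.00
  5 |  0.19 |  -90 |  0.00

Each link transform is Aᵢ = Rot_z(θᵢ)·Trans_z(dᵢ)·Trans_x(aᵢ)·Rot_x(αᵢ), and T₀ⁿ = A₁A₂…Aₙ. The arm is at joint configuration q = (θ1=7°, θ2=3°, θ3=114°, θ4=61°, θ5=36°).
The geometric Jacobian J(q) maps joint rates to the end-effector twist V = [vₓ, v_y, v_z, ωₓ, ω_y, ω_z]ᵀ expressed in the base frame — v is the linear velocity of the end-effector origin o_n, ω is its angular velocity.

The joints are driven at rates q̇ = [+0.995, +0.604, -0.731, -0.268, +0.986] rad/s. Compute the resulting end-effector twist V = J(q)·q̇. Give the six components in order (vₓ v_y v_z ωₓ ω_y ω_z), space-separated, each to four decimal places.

o_n = [0.5638, 0.9201, 0.6144]
J₁: ẑ×o_n = [-0.9201, 0.5638, 0.0000], ω = ẑ
J2: z=[0.1219, -0.9925, 0.0000] o=[0.7345, 0.0902, 0.0000] → [-0.6098, -0.0749, -0.0682, 0.1219, -0.9925, 0.0000]
J3: z=[-0.0519, -0.0064, 0.9986] o=[1.0715, 0.1316, 0.0178] → [-0.7912, -0.4760, -0.0442, -0.0519, -0.0064, 0.9986]
J4: z=[0.8559, 0.5149, 0.0478] o=[0.7062, 0.7402, 0.0027] → [0.3064, -0.5304, 0.2272, 0.8559, 0.5149, 0.0478]
J5: z=[0.8559, 0.5149, 0.0478] o=[0.5617, 0.9411, 0.4256] → [0.0982, -0.1615, -0.0191, 0.8559, 0.5149, 0.0478]
V = J·q̇ = [-0.6907, 0.8466, -0.0887, 0.7261, -0.2251, 0.2993]

-0.6907 0.8466 -0.0887 0.7261 -0.2251 0.2993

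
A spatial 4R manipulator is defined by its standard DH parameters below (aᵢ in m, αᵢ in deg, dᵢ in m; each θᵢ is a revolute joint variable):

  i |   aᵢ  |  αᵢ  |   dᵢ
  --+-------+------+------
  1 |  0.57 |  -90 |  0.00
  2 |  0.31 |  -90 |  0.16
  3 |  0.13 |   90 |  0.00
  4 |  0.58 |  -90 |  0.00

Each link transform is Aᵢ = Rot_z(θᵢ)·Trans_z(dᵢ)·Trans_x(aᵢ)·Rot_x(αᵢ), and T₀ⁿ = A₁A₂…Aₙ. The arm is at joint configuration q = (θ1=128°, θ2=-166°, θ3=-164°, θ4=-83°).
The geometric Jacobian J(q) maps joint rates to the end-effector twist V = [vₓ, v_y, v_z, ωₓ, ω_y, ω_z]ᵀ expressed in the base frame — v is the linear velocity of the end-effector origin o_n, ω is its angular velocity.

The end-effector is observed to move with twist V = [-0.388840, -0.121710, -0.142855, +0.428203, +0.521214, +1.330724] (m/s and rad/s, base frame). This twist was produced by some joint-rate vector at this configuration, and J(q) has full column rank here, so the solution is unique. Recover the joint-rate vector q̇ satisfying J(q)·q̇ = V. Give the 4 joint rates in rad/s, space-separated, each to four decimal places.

o_n = [-0.3649, 0.1173, -0.5303]
J₁: ẑ×o_n = [-0.1173, -0.3649, 0.0000], ω = ẑ
J2: z=[-0.7880, -0.6157, 0.0000] o=[-0.3509, 0.4492, 0.0000] → [0.3265, -0.4178, 0.2529, -0.7880, -0.6157, 0.0000]
J3: z=[-0.1489, 0.1906, 0.9703] o=[-0.2918, 0.1136, 0.0750] → [-0.1190, -0.1611, 0.0134, -0.1489, 0.1906, 0.9703]
J4: z=[0.5928, 0.8026, -0.0667] o=[-0.3947, 0.1871, 0.0448] → [-0.4661, 0.3389, -0.0653, 0.5928, 0.8026, -0.0667]
q̇ = J⁺·V = [0.8490, -0.5670, 0.5030, 0.0950]

0.8490 -0.5670 0.5030 0.0950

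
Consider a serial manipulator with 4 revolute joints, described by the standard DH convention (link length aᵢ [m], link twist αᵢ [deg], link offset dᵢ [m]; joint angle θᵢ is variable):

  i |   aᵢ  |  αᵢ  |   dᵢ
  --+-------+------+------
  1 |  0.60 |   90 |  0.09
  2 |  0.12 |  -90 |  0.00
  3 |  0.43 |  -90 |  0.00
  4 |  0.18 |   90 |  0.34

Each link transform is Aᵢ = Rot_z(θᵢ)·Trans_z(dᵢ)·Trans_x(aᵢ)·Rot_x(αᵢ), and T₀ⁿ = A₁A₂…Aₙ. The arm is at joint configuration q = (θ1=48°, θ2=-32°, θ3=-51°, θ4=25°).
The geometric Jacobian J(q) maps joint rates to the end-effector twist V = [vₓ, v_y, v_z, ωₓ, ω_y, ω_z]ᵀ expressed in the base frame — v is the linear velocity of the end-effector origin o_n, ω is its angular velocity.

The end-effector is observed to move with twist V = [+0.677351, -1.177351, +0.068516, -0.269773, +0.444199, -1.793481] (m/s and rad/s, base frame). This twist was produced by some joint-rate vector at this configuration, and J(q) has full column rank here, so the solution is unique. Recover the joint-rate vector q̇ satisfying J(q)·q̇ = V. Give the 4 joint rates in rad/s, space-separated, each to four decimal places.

o_n = [0.9879, 0.7281, -0.3759]
J₁: ẑ×o_n = [-0.7281, 0.9879, 0.0000], ω = ẑ
J2: z=[0.7431, -0.6691, 0.0000] o=[0.4015, 0.4459, 0.0900] → [0.3118, 0.3463, 0.6021, 0.7431, -0.6691, 0.0000]
J3: z=[0.3546, 0.3938, 0.8480] o=[0.4696, 0.5215, 0.0264] → [-0.3336, 0.5822, -0.1309, 0.3546, 0.3938, 0.8480]
J4: z=[-0.0267, 0.9109, -0.4118] o=[0.8715, 0.4685, -0.1170] → [-0.1289, -0.0549, -0.1130, -0.0267, 0.9109, -0.4118]
q̇ = J⁺·V = [-0.6470, 0.0970, -0.8930, 0.9450]

-0.6470 0.0970 -0.8930 0.9450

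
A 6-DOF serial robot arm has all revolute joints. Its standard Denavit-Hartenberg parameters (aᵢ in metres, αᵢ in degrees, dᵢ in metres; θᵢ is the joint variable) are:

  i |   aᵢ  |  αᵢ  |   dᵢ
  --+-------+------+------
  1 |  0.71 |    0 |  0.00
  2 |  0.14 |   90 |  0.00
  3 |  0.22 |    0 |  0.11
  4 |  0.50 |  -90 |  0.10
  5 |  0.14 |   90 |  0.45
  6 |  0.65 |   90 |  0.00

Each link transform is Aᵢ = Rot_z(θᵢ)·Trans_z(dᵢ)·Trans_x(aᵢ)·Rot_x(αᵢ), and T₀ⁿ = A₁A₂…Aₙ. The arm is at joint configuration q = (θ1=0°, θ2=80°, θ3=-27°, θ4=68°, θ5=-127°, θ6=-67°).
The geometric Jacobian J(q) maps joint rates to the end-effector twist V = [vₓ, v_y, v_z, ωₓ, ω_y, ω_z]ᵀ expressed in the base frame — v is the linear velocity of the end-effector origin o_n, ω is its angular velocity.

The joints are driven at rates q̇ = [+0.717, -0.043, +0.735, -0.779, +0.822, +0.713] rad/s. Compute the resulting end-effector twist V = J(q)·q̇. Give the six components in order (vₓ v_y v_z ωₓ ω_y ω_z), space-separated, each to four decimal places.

0.1624 0.7976 0.2690 -0.6342 -0.8722 0.9208

o_n = [1.3364, 0.5310, -0.0393]
J₁: ẑ×o_n = [-0.5310, 1.3364, 0.0000], ω = ẑ
J2: z=[0.0000, 0.0000, 1.0000] o=[0.7100, 0.0000, 0.0000] → [-0.5310, 0.6264, 0.0000, 0.0000, 0.0000, 1.0000]
J3: z=[0.9848, -0.1736, 0.0000] o=[0.7343, 0.1379, 0.0000] → [0.0068, 0.0387, 0.4917, 0.9848, -0.1736, 0.0000]
J4: z=[0.9848, -0.1736, 0.0000] o=[0.8767, 0.3118, -0.0999] → [-0.0105, -0.0596, 0.2957, 0.9848, -0.1736, 0.0000]
J5: z=[-0.1139, -0.6461, 0.7547] o=[1.0407, 0.6661, 0.2282] → [0.2747, 0.1927, 0.2064, -0.1139, -0.6461, 0.7547]
J6: z=[-0.6973, -0.4891, -0.5240] o=[1.0885, 0.2933, 0.5125] → [0.3945, -0.5147, -0.0446, -0.6973, -0.4891, -0.5240]
V = J·q̇ = [0.1624, 0.7976, 0.2690, -0.6342, -0.8722, 0.9208]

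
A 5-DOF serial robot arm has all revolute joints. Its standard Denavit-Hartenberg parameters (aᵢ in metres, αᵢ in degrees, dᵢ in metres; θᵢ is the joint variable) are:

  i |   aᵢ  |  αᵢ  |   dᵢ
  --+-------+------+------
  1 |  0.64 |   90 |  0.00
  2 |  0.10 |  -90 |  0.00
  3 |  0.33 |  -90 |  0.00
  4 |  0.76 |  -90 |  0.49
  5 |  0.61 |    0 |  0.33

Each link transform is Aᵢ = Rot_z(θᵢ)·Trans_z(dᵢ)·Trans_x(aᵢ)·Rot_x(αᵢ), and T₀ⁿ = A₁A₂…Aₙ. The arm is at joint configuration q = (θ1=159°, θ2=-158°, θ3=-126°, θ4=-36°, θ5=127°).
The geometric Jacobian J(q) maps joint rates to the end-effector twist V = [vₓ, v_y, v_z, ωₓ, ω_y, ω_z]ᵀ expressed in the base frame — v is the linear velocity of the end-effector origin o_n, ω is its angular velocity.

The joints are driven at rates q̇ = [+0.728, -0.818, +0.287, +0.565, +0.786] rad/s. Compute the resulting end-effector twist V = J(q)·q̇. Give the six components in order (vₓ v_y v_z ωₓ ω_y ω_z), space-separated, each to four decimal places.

o_n = [-0.6800, 0.9923, 0.1805]
J₁: ẑ×o_n = [-0.9923, -0.6800, 0.0000], ω = ẑ
J2: z=[0.3584, 0.9336, 0.0000] o=[-0.5975, 0.2294, 0.0000] → [0.1685, -0.0647, 0.3504, 0.3584, 0.9336, 0.0000]
J3: z=[-0.3497, 0.1342, -0.9272] o=[-0.5109, 0.1961, -0.0375] → [0.7675, 0.2330, -0.2558, -0.3497, 0.1342, -0.9272]
J4: z=[0.9109, 0.2799, -0.3031] o=[-0.5832, 0.5098, 0.0352] → [0.1869, -0.1030, 0.4666, 0.9109, 0.2799, -0.3031]
J5: z=[0.1543, 0.4501, 0.8795] o=[-0.4276, 1.2914, -0.3921] → [0.5208, -0.3103, 0.0675, 0.1543, 0.4501, 0.8795]
V = J·q̇ = [-0.1250, -0.6774, -0.0434, 0.2424, -0.2132, 0.9820]

-0.1250 -0.6774 -0.0434 0.2424 -0.2132 0.9820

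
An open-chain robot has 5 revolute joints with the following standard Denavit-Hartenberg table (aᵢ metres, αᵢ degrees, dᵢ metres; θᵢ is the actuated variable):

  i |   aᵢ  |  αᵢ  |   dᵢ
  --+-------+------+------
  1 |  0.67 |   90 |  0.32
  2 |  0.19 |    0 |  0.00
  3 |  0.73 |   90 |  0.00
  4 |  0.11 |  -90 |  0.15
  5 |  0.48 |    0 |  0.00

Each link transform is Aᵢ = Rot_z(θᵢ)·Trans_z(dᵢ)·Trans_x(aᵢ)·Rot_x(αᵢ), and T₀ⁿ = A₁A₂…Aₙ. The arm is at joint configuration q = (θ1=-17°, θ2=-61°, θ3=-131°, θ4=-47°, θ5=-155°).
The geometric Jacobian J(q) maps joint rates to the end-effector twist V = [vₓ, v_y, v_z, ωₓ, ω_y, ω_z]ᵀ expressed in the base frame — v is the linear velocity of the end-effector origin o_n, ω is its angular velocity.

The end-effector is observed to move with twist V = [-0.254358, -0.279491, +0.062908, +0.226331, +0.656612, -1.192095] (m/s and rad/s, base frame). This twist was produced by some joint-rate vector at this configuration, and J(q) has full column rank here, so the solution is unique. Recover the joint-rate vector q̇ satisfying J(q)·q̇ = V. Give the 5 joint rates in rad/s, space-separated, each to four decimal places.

-0.3680 -0.7860 0.2740 -0.8010 -0.2670

o_n = [0.2540, -0.3262, 0.6047]
J₁: ẑ×o_n = [0.3262, 0.2540, -0.0000], ω = ẑ
J2: z=[-0.2924, -0.9563, 0.0000] o=[0.6407, -0.1959, 0.3200] → [-0.2722, 0.0832, -0.3317, -0.2924, -0.9563, 0.0000]
J3: z=[-0.2924, -0.9563, 0.0000] o=[0.7288, -0.2228, 0.1538] → [-0.4311, 0.1318, -0.4239, -0.2924, -0.9563, 0.0000]
J4: z=[0.1988, -0.0608, 0.9781] o=[0.0460, -0.0141, 0.3056] → [0.2872, 0.1440, -0.0494, 0.1988, -0.0608, 0.9781]
J5: z=[-0.8835, -0.4430, 0.1521] o=[0.0291, 0.0752, 0.4679] → [0.0005, 0.1550, 0.4543, -0.8835, -0.4430, 0.1521]
q̇ = J⁺·V = [-0.3680, -0.7860, 0.2740, -0.8010, -0.2670]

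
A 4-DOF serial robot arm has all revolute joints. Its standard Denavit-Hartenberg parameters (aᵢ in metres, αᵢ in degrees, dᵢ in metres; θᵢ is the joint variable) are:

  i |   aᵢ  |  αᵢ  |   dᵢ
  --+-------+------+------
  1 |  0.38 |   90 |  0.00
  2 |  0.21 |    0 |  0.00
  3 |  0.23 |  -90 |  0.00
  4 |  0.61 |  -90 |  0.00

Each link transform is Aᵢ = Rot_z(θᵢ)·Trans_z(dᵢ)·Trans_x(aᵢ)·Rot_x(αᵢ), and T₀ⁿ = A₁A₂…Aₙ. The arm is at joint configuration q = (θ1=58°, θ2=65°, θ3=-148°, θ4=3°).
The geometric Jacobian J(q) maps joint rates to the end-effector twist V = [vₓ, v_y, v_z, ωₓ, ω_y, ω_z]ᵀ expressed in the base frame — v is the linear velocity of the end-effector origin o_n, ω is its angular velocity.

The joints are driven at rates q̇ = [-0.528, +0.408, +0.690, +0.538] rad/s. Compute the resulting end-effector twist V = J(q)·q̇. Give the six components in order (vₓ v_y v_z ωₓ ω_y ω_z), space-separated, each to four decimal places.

0.4291 0.7361 0.1655 1.2141 -0.1290 -0.4624

o_n = [0.2755, 0.5012, -0.6426]
J₁: ẑ×o_n = [-0.5012, 0.2755, 0.0000], ω = ẑ
J2: z=[0.8480, -0.5299, 0.0000] o=[0.2014, 0.3223, 0.0000] → [0.3405, 0.5449, 0.1910, 0.8480, -0.5299, 0.0000]
J3: z=[0.8480, -0.5299, 0.0000] o=[0.2484, 0.3975, 0.1903] → [0.4414, 0.7063, 0.1023, 0.8480, -0.5299, 0.0000]
J4: z=[0.5260, 0.8417, 0.1219] o=[0.2633, 0.4213, -0.0380] → [-0.5187, 0.3195, 0.0317, 0.5260, 0.8417, 0.1219]
V = J·q̇ = [0.4291, 0.7361, 0.1655, 1.2141, -0.1290, -0.4624]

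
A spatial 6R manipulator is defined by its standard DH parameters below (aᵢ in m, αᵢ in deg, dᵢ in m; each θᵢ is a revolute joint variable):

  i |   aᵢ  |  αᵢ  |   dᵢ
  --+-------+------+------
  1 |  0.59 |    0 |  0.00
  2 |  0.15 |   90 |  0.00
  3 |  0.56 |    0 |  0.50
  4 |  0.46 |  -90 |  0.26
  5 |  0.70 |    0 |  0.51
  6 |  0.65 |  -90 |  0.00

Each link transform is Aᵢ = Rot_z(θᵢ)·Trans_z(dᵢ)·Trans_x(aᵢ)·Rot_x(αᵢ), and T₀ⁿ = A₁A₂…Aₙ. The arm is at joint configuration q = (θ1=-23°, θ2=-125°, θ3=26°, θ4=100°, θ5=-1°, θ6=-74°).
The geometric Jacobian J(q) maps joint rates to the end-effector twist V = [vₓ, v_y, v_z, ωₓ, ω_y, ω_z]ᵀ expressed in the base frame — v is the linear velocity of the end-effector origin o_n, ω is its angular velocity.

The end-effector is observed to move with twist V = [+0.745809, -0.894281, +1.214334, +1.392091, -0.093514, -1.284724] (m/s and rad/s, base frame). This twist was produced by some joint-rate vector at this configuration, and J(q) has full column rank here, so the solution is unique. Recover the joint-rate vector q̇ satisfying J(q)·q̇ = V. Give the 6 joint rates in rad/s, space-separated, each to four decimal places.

o_n = [0.2591, 1.2429, 1.0202]
J₁: ẑ×o_n = [-1.2429, 0.2591, 0.0000], ω = ẑ
J2: z=[0.0000, 0.0000, 1.0000] o=[0.5431, -0.2305, 0.0000] → [-1.4734, -0.2840, 0.0000, 0.0000, 0.0000, 1.0000]
J3: z=[-0.5299, 0.8480, 0.0000] o=[0.4159, -0.3100, 0.0000] → [0.8652, 0.5406, -0.6899, -0.5299, 0.8480, 0.0000]
J4: z=[-0.5299, 0.8480, 0.0000] o=[-0.2759, -0.1527, 0.2455] → [0.6570, 0.4105, -1.1933, -0.5299, 0.8480, 0.0000]
J5: z=[0.6861, 0.4287, -0.5878] o=[-0.1844, 0.2111, 0.6176] → [0.7791, -0.5368, 0.5178, 0.6861, 0.4287, -0.5878]
J6: z=[0.6861, 0.4287, -0.5878] o=[0.5079, 0.6581, 0.8841] → [0.4021, 0.0529, 0.5079, 0.6861, 0.4287, -0.5878]
q̇ = J⁺·V = [-0.3000, -0.1630, -0.9510, 0.1340, 0.8100, 0.5880]

-0.3000 -0.1630 -0.9510 0.1340 0.8100 0.5880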